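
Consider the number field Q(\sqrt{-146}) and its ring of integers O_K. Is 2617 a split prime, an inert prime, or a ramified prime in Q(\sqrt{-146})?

-146 mod 4 = 2, hence disc K = 4·(-146) = -584 and O_K = ℤ[√-146].
disc(K) = -584 is not divisible by 2617; 2617 is unramified.
Legendre symbol by Euler's criterion: (-146/2617) ≡ (-146)^1308 ≡ 2616 (mod 2617), i.e. (-146/2617) = -1.
Legendre symbol -1 ⇒ 2617 is inert.

inert — (2617) stays prime in O_K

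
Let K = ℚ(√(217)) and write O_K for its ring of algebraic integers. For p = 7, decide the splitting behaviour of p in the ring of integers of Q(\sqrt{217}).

p ramifies

Since 217 ≡ 1 mod 4, the ring of integers is ℤ[(1+√217)/2] with discriminant 217.
Ramification test: 7 | 217. The prime 7 ramifies in K.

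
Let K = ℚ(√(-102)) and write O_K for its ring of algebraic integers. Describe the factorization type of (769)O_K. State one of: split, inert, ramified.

-102 mod 4 = 2, hence disc K = 4·(-102) = -408 and O_K = ℤ[√-102].
disc(K) = -408 is not divisible by 769; 769 is unramified.
Euler's criterion: (-102)^384 mod 769 = 1. Thus (-102|769) = 1.
(-102/769) = 1, so 769 splits.

splits completely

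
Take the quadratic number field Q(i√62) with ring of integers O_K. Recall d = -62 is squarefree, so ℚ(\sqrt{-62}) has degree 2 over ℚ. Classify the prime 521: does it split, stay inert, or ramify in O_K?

Since -62 ≢ 1 mod 4, the ring of integers is ℤ[√-62] with discriminant 4·(-62) = -248.
Since gcd(521, -248) = 1 the prime 521 does not ramify.
(-62/521) = 459^260 mod 521 = 1, giving Legendre symbol 1.
(-62/521) = 1, so 521 splits.

p splits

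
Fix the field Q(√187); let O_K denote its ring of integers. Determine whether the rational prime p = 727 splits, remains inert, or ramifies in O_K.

d = 187 ≡ 3 (mod 4), so O_K = ℤ[√187] and disc(K) = 4d = 748.
727 ∤ 748, so 727 is unramified.
Legendre symbol by Euler's criterion: (187/727) ≡ 187^363 ≡ 726 (mod 727), i.e. (187/727) = -1.
Legendre symbol -1 ⇒ 727 is inert.

727 remains inert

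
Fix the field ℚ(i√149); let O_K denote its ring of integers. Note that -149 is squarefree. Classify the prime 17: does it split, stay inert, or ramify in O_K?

split

d = -149 ≡ 3 (mod 4), so O_K = ℤ[√-149] and disc(K) = 4d = -596.
disc(K) = -596 is not divisible by 17; 17 is unramified.
(-149/17) = 4^8 mod 17 = 1, giving Legendre symbol 1.
d is a quadratic residue mod p, hence 17 splits in O_K.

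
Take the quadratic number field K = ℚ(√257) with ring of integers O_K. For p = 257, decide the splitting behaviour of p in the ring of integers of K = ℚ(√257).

257 mod 4 = 1, hence disc K = 257 and O_K = ℤ[(1+√257)/2].
Ramification test: 257 | 257. The prime 257 ramifies in K.

ramified — (257) = 𝔭²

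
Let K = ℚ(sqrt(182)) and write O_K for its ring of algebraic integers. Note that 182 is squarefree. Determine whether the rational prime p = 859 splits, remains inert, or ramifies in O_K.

859 remains inert

182 mod 4 = 2, hence disc K = 4·182 = 728 and O_K = ℤ[√182].
859 ∤ 728, so 859 is unramified.
Legendre symbol by Euler's criterion: (182/859) ≡ 182^429 ≡ 858 (mod 859), i.e. (182/859) = -1.
d is a non-residue mod p, hence 859 remains inert in O_K.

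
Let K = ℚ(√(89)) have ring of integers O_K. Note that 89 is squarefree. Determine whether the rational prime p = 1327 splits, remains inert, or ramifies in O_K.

split

89 mod 4 = 1, hence disc K = 89 and O_K = ℤ[(1+√89)/2].
Since gcd(1327, 89) = 1 the prime 1327 does not ramify.
Compute (89/1327) via Euler: 89^((1327-1)/2) mod 1327 = 1, so (89/1327) = 1.
(89/1327) = 1, so 1327 splits.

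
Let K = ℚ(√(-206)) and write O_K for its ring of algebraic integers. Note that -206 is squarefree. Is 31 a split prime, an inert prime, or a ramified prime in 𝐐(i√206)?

d = -206 ≡ 2 (mod 4), so O_K = ℤ[√-206] and disc(K) = 4d = -824.
Since gcd(31, -824) = 1 the prime 31 does not ramify.
Compute (-206/31) via Euler: 11^((31-1)/2) mod 31 = 30, so (-206/31) = -1.
Legendre symbol -1 ⇒ 31 is inert.

inert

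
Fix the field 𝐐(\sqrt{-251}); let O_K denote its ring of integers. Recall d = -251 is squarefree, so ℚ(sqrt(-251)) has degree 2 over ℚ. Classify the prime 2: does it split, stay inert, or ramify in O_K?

inert — (2) stays prime in O_K

d = -251 ≡ 1 (mod 4), so O_K = ℤ[(1+√-251)/2] and disc(K) = d = -251.
Since gcd(2, -251) = 1 the prime 2 does not ramify.
Checking d mod 8: -251 ≡ 5. Hence 2 is inert in O_K.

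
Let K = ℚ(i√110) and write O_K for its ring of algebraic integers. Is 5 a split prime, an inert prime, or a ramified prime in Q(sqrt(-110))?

5 is ramified

Since -110 ≢ 1 mod 4, the ring of integers is ℤ[√-110] with discriminant 4·(-110) = -440.
5 divides disc(K) = -440, so 5 ramifies.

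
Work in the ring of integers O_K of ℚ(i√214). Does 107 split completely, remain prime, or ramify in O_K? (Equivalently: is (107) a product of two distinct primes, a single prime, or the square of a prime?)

107 is ramified

d = -214 ≡ 2 (mod 4), so O_K = ℤ[√-214] and disc(K) = 4d = -856.
disc(K) = -856 = 107·(-8), so p = 107 is ramified.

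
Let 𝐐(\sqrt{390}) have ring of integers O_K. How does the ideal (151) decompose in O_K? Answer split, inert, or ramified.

151 splits in O_K

Since 390 ≢ 1 mod 4, the ring of integers is ℤ[√390] with discriminant 4·390 = 1560.
disc(K) = 1560 is not divisible by 151; 151 is unramified.
Compute (390/151) via Euler: 88^((151-1)/2) mod 151 = 1, so (390/151) = 1.
(390/151) = 1, so 151 splits.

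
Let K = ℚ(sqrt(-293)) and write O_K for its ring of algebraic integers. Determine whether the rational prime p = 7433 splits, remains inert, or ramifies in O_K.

remains prime (inert)

d = -293 ≡ 3 (mod 4), so O_K = ℤ[√-293] and disc(K) = 4d = -1172.
7433 ∤ -1172, so 7433 is unramified.
Legendre symbol by Euler's criterion: (-293/7433) ≡ (-293)^3716 ≡ 7432 (mod 7433), i.e. (-293/7433) = -1.
d is a non-residue mod p, hence 7433 remains inert in O_K.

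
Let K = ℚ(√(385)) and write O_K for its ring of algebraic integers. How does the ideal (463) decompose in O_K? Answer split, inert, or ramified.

remains prime (inert)

d = 385 ≡ 1 (mod 4), so O_K = ℤ[(1+√385)/2] and disc(K) = d = 385.
disc(K) = 385 is not divisible by 463; 463 is unramified.
Euler's criterion: 385^231 mod 463 = 462. Thus (385|463) = -1.
(385/463) = -1, so 463 is inert.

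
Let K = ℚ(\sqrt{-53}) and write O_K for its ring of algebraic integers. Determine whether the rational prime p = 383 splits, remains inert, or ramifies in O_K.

d = -53 ≡ 3 (mod 4), so O_K = ℤ[√-53] and disc(K) = 4d = -212.
disc(K) = -212 is not divisible by 383; 383 is unramified.
Legendre symbol by Euler's criterion: (-53/383) ≡ (-53)^191 ≡ 1 (mod 383), i.e. (-53/383) = 1.
d is a quadratic residue mod p, hence 383 splits in O_K.

split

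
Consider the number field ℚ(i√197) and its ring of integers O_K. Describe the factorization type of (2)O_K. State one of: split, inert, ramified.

p ramifies

-197 mod 4 = 3, hence disc K = 4·(-197) = -788 and O_K = ℤ[√-197].
disc(K) = -788 = 2·(-394), so p = 2 is ramified.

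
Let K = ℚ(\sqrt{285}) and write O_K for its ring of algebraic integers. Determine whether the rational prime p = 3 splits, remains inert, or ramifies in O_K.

Since 285 ≡ 1 mod 4, the ring of integers is ℤ[(1+√285)/2] with discriminant 285.
Ramification test: 3 | 285. The prime 3 ramifies in K.

3 is ramified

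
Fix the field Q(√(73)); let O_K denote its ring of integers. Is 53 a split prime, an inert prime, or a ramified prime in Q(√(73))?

inert

d = 73 ≡ 1 (mod 4), so O_K = ℤ[(1+√73)/2] and disc(K) = d = 73.
disc(K) = 73 is not divisible by 53; 53 is unramified.
Compute (73/53) via Euler: 20^((53-1)/2) mod 53 = 52, so (73/53) = -1.
d is a non-residue mod p, hence 53 remains inert in O_K.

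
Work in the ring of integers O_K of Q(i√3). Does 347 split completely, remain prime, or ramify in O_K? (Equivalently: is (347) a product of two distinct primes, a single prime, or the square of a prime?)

d = -3 ≡ 1 (mod 4), so O_K = ℤ[(1+√-3)/2] and disc(K) = d = -3.
disc(K) = -3 is not divisible by 347; 347 is unramified.
Euler's criterion: (-3)^173 mod 347 = 346. Thus (-3|347) = -1.
d is a non-residue mod p, hence 347 remains inert in O_K.

inert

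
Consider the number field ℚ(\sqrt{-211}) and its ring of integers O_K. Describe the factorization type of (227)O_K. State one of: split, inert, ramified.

-211 mod 4 = 1, hence disc K = -211 and O_K = ℤ[(1+√-211)/2].
Since gcd(227, -211) = 1 the prime 227 does not ramify.
Legendre symbol by Euler's criterion: (-211/227) ≡ (-211)^113 ≡ 1 (mod 227), i.e. (-211/227) = 1.
d is a quadratic residue mod p, hence 227 splits in O_K.

p splits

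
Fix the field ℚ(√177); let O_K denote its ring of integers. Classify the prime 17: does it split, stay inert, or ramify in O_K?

177 mod 4 = 1, hence disc K = 177 and O_K = ℤ[(1+√177)/2].
Since gcd(17, 177) = 1 the prime 17 does not ramify.
(177/17) = 7^8 mod 17 = 16, giving Legendre symbol -1.
Legendre symbol -1 ⇒ 17 is inert.

inert — (17) stays prime in O_K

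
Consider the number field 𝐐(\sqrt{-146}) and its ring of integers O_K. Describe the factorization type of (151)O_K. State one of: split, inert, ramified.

Since -146 ≢ 1 mod 4, the ring of integers is ℤ[√-146] with discriminant 4·(-146) = -584.
Since gcd(151, -584) = 1 the prime 151 does not ramify.
Compute (-146/151) via Euler: 5^((151-1)/2) mod 151 = 1, so (-146/151) = 1.
(-146/151) = 1, so 151 splits.

p splits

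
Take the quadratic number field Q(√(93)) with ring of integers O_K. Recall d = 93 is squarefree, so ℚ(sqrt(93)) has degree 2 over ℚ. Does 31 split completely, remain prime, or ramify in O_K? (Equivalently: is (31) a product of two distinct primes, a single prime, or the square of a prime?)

93 mod 4 = 1, hence disc K = 93 and O_K = ℤ[(1+√93)/2].
Ramification test: 31 | 93. The prime 31 ramifies in K.

31 is ramified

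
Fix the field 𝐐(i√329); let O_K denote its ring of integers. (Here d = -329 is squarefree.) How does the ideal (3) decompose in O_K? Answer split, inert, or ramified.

Since -329 ≢ 1 mod 4, the ring of integers is ℤ[√-329] with discriminant 4·(-329) = -1316.
3 ∤ -1316, so 3 is unramified.
(-329/3) = 1^1 mod 3 = 1, giving Legendre symbol 1.
(-329/3) = 1, so 3 splits.

splits completely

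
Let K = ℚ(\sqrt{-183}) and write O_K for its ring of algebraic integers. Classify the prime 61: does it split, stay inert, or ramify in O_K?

61 is ramified

-183 mod 4 = 1, hence disc K = -183 and O_K = ℤ[(1+√-183)/2].
disc(K) = -183 = 61·(-3), so p = 61 is ramified.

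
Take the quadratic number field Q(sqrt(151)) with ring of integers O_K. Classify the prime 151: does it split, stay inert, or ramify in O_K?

ramifies in O_K

Since 151 ≢ 1 mod 4, the ring of integers is ℤ[√151] with discriminant 4·151 = 604.
Ramification test: 151 | 604. The prime 151 ramifies in K.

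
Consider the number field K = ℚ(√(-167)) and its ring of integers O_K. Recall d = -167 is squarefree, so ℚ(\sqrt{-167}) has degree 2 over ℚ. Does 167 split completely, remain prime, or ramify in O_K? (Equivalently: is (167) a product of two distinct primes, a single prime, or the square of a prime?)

167 is ramified

Since -167 ≡ 1 mod 4, the ring of integers is ℤ[(1+√-167)/2] with discriminant -167.
Ramification test: 167 | -167. The prime 167 ramifies in K.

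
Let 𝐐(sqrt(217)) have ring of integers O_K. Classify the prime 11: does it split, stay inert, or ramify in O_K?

d = 217 ≡ 1 (mod 4), so O_K = ℤ[(1+√217)/2] and disc(K) = d = 217.
disc(K) = 217 is not divisible by 11; 11 is unramified.
Legendre symbol by Euler's criterion: (217/11) ≡ 217^5 ≡ 10 (mod 11), i.e. (217/11) = -1.
d is a non-residue mod p, hence 11 remains inert in O_K.

inert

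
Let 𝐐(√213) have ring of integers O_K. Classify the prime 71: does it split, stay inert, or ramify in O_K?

213 mod 4 = 1, hence disc K = 213 and O_K = ℤ[(1+√213)/2].
71 divides disc(K) = 213, so 71 ramifies.

ramifies in O_K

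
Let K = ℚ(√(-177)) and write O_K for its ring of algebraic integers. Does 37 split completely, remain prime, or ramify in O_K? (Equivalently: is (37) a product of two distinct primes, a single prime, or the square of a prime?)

Since -177 ≢ 1 mod 4, the ring of integers is ℤ[√-177] with discriminant 4·(-177) = -708.
37 ∤ -708, so 37 is unramified.
Euler's criterion: (-177)^18 mod 37 = 36. Thus (-177|37) = -1.
Legendre symbol -1 ⇒ 37 is inert.

inert — (37) stays prime in O_K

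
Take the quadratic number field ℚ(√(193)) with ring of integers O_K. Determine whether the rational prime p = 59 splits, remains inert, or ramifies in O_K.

59 splits in O_K

193 mod 4 = 1, hence disc K = 193 and O_K = ℤ[(1+√193)/2].
disc(K) = 193 is not divisible by 59; 59 is unramified.
Compute (193/59) via Euler: 16^((59-1)/2) mod 59 = 1, so (193/59) = 1.
(193/59) = 1, so 59 splits.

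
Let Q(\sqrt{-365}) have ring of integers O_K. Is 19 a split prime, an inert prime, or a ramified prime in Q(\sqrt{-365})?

Since -365 ≢ 1 mod 4, the ring of integers is ℤ[√-365] with discriminant 4·(-365) = -1460.
Since gcd(19, -1460) = 1 the prime 19 does not ramify.
Legendre symbol by Euler's criterion: (-365/19) ≡ (-365)^9 ≡ 18 (mod 19), i.e. (-365/19) = -1.
Legendre symbol -1 ⇒ 19 is inert.

inert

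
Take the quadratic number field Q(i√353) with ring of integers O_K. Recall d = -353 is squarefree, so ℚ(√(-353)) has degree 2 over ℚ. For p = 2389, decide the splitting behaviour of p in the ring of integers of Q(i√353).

Since -353 ≢ 1 mod 4, the ring of integers is ℤ[√-353] with discriminant 4·(-353) = -1412.
Since gcd(2389, -1412) = 1 the prime 2389 does not ramify.
Euler's criterion: (-353)^1194 mod 2389 = 1. Thus (-353|2389) = 1.
d is a quadratic residue mod p, hence 2389 splits in O_K.

p splits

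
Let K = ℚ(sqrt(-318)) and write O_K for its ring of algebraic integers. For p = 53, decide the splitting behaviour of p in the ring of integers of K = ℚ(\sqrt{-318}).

d = -318 ≡ 2 (mod 4), so O_K = ℤ[√-318] and disc(K) = 4d = -1272.
Ramification test: 53 | -1272. The prime 53 ramifies in K.

53 is ramified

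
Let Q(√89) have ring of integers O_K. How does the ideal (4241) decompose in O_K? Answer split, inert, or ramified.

d = 89 ≡ 1 (mod 4), so O_K = ℤ[(1+√89)/2] and disc(K) = d = 89.
disc(K) = 89 is not divisible by 4241; 4241 is unramified.
Compute (89/4241) via Euler: 89^((4241-1)/2) mod 4241 = 4240, so (89/4241) = -1.
d is a non-residue mod p, hence 4241 remains inert in O_K.

4241 remains inert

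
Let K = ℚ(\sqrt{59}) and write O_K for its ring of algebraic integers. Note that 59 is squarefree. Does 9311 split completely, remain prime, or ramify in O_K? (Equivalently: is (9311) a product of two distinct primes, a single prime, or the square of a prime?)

inert

d = 59 ≡ 3 (mod 4), so O_K = ℤ[√59] and disc(K) = 4d = 236.
disc(K) = 236 is not divisible by 9311; 9311 is unramified.
Legendre symbol by Euler's criterion: (59/9311) ≡ 59^4655 ≡ 9310 (mod 9311), i.e. (59/9311) = -1.
d is a non-residue mod p, hence 9311 remains inert in O_K.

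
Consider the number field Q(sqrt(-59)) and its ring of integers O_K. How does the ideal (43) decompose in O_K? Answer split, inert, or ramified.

inert

-59 mod 4 = 1, hence disc K = -59 and O_K = ℤ[(1+√-59)/2].
Since gcd(43, -59) = 1 the prime 43 does not ramify.
Legendre symbol by Euler's criterion: (-59/43) ≡ (-59)^21 ≡ 42 (mod 43), i.e. (-59/43) = -1.
d is a non-residue mod p, hence 43 remains inert in O_K.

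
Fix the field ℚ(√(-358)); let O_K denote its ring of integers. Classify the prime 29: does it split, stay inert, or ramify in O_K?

d = -358 ≡ 2 (mod 4), so O_K = ℤ[√-358] and disc(K) = 4d = -1432.
disc(K) = -1432 is not divisible by 29; 29 is unramified.
Compute (-358/29) via Euler: 19^((29-1)/2) mod 29 = 28, so (-358/29) = -1.
Legendre symbol -1 ⇒ 29 is inert.

p is inert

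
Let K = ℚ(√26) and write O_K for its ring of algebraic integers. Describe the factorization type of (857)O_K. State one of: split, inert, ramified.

26 mod 4 = 2, hence disc K = 4·26 = 104 and O_K = ℤ[√26].
857 ∤ 104, so 857 is unramified.
(26/857) = 26^428 mod 857 = 1, giving Legendre symbol 1.
(26/857) = 1, so 857 splits.

splits completely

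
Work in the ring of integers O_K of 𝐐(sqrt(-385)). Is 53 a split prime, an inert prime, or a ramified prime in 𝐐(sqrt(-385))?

-385 mod 4 = 3, hence disc K = 4·(-385) = -1540 and O_K = ℤ[√-385].
disc(K) = -1540 is not divisible by 53; 53 is unramified.
Euler's criterion: (-385)^26 mod 53 = 52. Thus (-385|53) = -1.
d is a non-residue mod p, hence 53 remains inert in O_K.

inert — (53) stays prime in O_K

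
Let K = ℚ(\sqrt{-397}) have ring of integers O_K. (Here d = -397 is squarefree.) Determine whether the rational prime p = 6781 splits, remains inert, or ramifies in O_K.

d = -397 ≡ 3 (mod 4), so O_K = ℤ[√-397] and disc(K) = 4d = -1588.
Since gcd(6781, -1588) = 1 the prime 6781 does not ramify.
Euler's criterion: (-397)^3390 mod 6781 = 6780. Thus (-397|6781) = -1.
Legendre symbol -1 ⇒ 6781 is inert.

inert — (6781) stays prime in O_K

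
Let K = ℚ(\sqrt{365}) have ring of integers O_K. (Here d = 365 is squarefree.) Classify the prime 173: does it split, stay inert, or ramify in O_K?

inert

365 mod 4 = 1, hence disc K = 365 and O_K = ℤ[(1+√365)/2].
173 ∤ 365, so 173 is unramified.
Euler's criterion: 365^86 mod 173 = 172. Thus (365|173) = -1.
Legendre symbol -1 ⇒ 173 is inert.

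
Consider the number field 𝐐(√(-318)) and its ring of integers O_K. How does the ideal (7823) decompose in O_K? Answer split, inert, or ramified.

7823 splits in O_K

d = -318 ≡ 2 (mod 4), so O_K = ℤ[√-318] and disc(K) = 4d = -1272.
disc(K) = -1272 is not divisible by 7823; 7823 is unramified.
Compute (-318/7823) via Euler: 7505^((7823-1)/2) mod 7823 = 1, so (-318/7823) = 1.
d is a quadratic residue mod p, hence 7823 splits in O_K.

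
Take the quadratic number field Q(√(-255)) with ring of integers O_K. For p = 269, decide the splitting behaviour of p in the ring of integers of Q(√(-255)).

-255 mod 4 = 1, hence disc K = -255 and O_K = ℤ[(1+√-255)/2].
269 ∤ -255, so 269 is unramified.
(-255/269) = 14^134 mod 269 = 1, giving Legendre symbol 1.
(-255/269) = 1, so 269 splits.

p splits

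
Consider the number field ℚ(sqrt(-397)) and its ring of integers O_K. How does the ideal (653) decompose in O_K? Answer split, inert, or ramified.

d = -397 ≡ 3 (mod 4), so O_K = ℤ[√-397] and disc(K) = 4d = -1588.
653 ∤ -1588, so 653 is unramified.
(-397/653) = 256^326 mod 653 = 1, giving Legendre symbol 1.
(-397/653) = 1, so 653 splits.

splits completely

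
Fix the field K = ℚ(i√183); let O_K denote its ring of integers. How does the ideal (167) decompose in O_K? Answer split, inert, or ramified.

167 remains inert

-183 mod 4 = 1, hence disc K = -183 and O_K = ℤ[(1+√-183)/2].
disc(K) = -183 is not divisible by 167; 167 is unramified.
Compute (-183/167) via Euler: 151^((167-1)/2) mod 167 = 166, so (-183/167) = -1.
(-183/167) = -1, so 167 is inert.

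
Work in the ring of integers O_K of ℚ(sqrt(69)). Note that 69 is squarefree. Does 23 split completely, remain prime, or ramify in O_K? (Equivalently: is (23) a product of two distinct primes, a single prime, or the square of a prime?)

ramified

d = 69 ≡ 1 (mod 4), so O_K = ℤ[(1+√69)/2] and disc(K) = d = 69.
Ramification test: 23 | 69. The prime 23 ramifies in K.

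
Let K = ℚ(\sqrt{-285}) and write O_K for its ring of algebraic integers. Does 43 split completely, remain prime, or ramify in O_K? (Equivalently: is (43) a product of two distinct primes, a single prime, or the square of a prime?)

43 splits in O_K

d = -285 ≡ 3 (mod 4), so O_K = ℤ[√-285] and disc(K) = 4d = -1140.
43 ∤ -1140, so 43 is unramified.
Legendre symbol by Euler's criterion: (-285/43) ≡ (-285)^21 ≡ 1 (mod 43), i.e. (-285/43) = 1.
Legendre symbol 1 ⇒ 43 is split.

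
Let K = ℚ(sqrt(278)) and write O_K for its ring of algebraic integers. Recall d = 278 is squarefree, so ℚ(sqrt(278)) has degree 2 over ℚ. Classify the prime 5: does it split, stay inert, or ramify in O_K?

278 mod 4 = 2, hence disc K = 4·278 = 1112 and O_K = ℤ[√278].
Since gcd(5, 1112) = 1 the prime 5 does not ramify.
Legendre symbol by Euler's criterion: (278/5) ≡ 278^2 ≡ 4 (mod 5), i.e. (278/5) = -1.
d is a non-residue mod p, hence 5 remains inert in O_K.

5 remains inert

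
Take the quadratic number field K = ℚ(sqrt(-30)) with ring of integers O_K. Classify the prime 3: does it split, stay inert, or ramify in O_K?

Since -30 ≢ 1 mod 4, the ring of integers is ℤ[√-30] with discriminant 4·(-30) = -120.
disc(K) = -120 = 3·(-40), so p = 3 is ramified.

ramifies in O_K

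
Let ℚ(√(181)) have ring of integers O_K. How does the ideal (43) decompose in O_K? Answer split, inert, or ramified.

d = 181 ≡ 1 (mod 4), so O_K = ℤ[(1+√181)/2] and disc(K) = d = 181.
disc(K) = 181 is not divisible by 43; 43 is unramified.
Legendre symbol by Euler's criterion: (181/43) ≡ 181^21 ≡ 1 (mod 43), i.e. (181/43) = 1.
d is a quadratic residue mod p, hence 43 splits in O_K.

splits completely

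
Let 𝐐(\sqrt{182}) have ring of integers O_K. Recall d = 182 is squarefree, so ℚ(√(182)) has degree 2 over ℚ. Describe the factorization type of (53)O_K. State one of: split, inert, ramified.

remains prime (inert)

d = 182 ≡ 2 (mod 4), so O_K = ℤ[√182] and disc(K) = 4d = 728.
Since gcd(53, 728) = 1 the prime 53 does not ramify.
Legendre symbol by Euler's criterion: (182/53) ≡ 182^26 ≡ 52 (mod 53), i.e. (182/53) = -1.
Legendre symbol -1 ⇒ 53 is inert.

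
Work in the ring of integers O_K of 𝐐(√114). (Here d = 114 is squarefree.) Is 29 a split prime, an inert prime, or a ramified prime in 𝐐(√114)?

Since 114 ≢ 1 mod 4, the ring of integers is ℤ[√114] with discriminant 4·114 = 456.
Since gcd(29, 456) = 1 the prime 29 does not ramify.
Compute (114/29) via Euler: 27^((29-1)/2) mod 29 = 28, so (114/29) = -1.
d is a non-residue mod p, hence 29 remains inert in O_K.

remains prime (inert)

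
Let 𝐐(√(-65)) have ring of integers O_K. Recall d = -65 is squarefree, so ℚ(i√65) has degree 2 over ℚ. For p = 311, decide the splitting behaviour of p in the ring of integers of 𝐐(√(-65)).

d = -65 ≡ 3 (mod 4), so O_K = ℤ[√-65] and disc(K) = 4d = -260.
Since gcd(311, -260) = 1 the prime 311 does not ramify.
(-65/311) = 246^155 mod 311 = 310, giving Legendre symbol -1.
(-65/311) = -1, so 311 is inert.

remains prime (inert)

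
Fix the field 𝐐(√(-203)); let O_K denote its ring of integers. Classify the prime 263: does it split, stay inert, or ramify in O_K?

Since -203 ≡ 1 mod 4, the ring of integers is ℤ[(1+√-203)/2] with discriminant -203.
263 ∤ -203, so 263 is unramified.
Legendre symbol by Euler's criterion: (-203/263) ≡ (-203)^131 ≡ 262 (mod 263), i.e. (-203/263) = -1.
(-203/263) = -1, so 263 is inert.

inert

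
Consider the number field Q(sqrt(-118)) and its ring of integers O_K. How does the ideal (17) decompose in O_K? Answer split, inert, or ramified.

17 splits in O_K

d = -118 ≡ 2 (mod 4), so O_K = ℤ[√-118] and disc(K) = 4d = -472.
Since gcd(17, -472) = 1 the prime 17 does not ramify.
(-118/17) = 1^8 mod 17 = 1, giving Legendre symbol 1.
(-118/17) = 1, so 17 splits.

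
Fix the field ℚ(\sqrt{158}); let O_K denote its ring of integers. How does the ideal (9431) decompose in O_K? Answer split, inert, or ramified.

split — (9431) = 𝔭₁𝔭₂ with 𝔭₁ ≠ 𝔭₂

d = 158 ≡ 2 (mod 4), so O_K = ℤ[√158] and disc(K) = 4d = 632.
Since gcd(9431, 632) = 1 the prime 9431 does not ramify.
(158/9431) = 158^4715 mod 9431 = 1, giving Legendre symbol 1.
d is a quadratic residue mod p, hence 9431 splits in O_K.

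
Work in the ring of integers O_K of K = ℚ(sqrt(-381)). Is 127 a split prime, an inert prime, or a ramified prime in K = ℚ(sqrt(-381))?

d = -381 ≡ 3 (mod 4), so O_K = ℤ[√-381] and disc(K) = 4d = -1524.
127 divides disc(K) = -1524, so 127 ramifies.

127 is ramified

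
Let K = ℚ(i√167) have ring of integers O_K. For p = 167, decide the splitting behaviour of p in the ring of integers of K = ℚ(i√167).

d = -167 ≡ 1 (mod 4), so O_K = ℤ[(1+√-167)/2] and disc(K) = d = -167.
disc(K) = -167 = 167·(-1), so p = 167 is ramified.

ramifies in O_K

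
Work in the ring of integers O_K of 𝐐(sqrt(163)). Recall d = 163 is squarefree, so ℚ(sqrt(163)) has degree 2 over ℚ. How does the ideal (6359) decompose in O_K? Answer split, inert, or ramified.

d = 163 ≡ 3 (mod 4), so O_K = ℤ[√163] and disc(K) = 4d = 652.
Since gcd(6359, 652) = 1 the prime 6359 does not ramify.
Compute (163/6359) via Euler: 163^((6359-1)/2) mod 6359 = 1, so (163/6359) = 1.
(163/6359) = 1, so 6359 splits.

splits completely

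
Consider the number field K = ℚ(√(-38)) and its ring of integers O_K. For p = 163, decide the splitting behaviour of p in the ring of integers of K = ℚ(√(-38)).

-38 mod 4 = 2, hence disc K = 4·(-38) = -152 and O_K = ℤ[√-38].
Since gcd(163, -152) = 1 the prime 163 does not ramify.
Compute (-38/163) via Euler: 125^((163-1)/2) mod 163 = 162, so (-38/163) = -1.
d is a non-residue mod p, hence 163 remains inert in O_K.

inert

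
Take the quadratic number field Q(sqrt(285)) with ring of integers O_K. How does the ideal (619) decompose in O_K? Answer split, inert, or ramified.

285 mod 4 = 1, hence disc K = 285 and O_K = ℤ[(1+√285)/2].
619 ∤ 285, so 619 is unramified.
Compute (285/619) via Euler: 285^((619-1)/2) mod 619 = 1, so (285/619) = 1.
(285/619) = 1, so 619 splits.

splits completely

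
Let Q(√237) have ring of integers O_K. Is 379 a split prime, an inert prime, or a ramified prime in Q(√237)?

237 mod 4 = 1, hence disc K = 237 and O_K = ℤ[(1+√237)/2].
disc(K) = 237 is not divisible by 379; 379 is unramified.
(237/379) = 237^189 mod 379 = 378, giving Legendre symbol -1.
(237/379) = -1, so 379 is inert.

remains prime (inert)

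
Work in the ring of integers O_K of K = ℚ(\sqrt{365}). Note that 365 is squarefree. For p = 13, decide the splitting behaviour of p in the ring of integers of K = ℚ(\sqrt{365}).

Since 365 ≡ 1 mod 4, the ring of integers is ℤ[(1+√365)/2] with discriminant 365.
13 ∤ 365, so 13 is unramified.
Euler's criterion: 365^6 mod 13 = 1. Thus (365|13) = 1.
(365/13) = 1, so 13 splits.

split — (13) = 𝔭₁𝔭₂ with 𝔭₁ ≠ 𝔭₂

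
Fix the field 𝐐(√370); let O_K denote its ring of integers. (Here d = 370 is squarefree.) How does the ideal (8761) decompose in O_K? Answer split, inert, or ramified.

d = 370 ≡ 2 (mod 4), so O_K = ℤ[√370] and disc(K) = 4d = 1480.
disc(K) = 1480 is not divisible by 8761; 8761 is unramified.
Legendre symbol by Euler's criterion: (370/8761) ≡ 370^4380 ≡ 8760 (mod 8761), i.e. (370/8761) = -1.
d is a non-residue mod p, hence 8761 remains inert in O_K.

inert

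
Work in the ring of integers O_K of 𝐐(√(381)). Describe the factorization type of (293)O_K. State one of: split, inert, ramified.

Since 381 ≡ 1 mod 4, the ring of integers is ℤ[(1+√381)/2] with discriminant 381.
293 ∤ 381, so 293 is unramified.
Euler's criterion: 381^146 mod 293 = 1. Thus (381|293) = 1.
Legendre symbol 1 ⇒ 293 is split.

293 splits in O_K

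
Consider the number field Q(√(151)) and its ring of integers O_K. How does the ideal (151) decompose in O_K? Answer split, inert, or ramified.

d = 151 ≡ 3 (mod 4), so O_K = ℤ[√151] and disc(K) = 4d = 604.
151 divides disc(K) = 604, so 151 ramifies.

ramifies in O_K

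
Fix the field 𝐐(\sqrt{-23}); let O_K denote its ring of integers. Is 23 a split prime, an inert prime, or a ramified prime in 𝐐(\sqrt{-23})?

ramifies in O_K

-23 mod 4 = 1, hence disc K = -23 and O_K = ℤ[(1+√-23)/2].
disc(K) = -23 = 23·(-1), so p = 23 is ramified.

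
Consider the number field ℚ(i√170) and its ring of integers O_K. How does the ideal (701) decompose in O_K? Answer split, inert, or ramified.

Since -170 ≢ 1 mod 4, the ring of integers is ℤ[√-170] with discriminant 4·(-170) = -680.
701 ∤ -680, so 701 is unramified.
(-170/701) = 531^350 mod 701 = 700, giving Legendre symbol -1.
d is a non-residue mod p, hence 701 remains inert in O_K.

p is inert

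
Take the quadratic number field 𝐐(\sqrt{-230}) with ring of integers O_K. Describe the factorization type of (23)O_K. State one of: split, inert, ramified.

ramified — (23) = 𝔭²

Since -230 ≢ 1 mod 4, the ring of integers is ℤ[√-230] with discriminant 4·(-230) = -920.
disc(K) = -920 = 23·(-40), so p = 23 is ramified.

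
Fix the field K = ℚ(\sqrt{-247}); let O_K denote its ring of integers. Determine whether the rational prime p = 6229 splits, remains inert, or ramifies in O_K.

inert — (6229) stays prime in O_K

Since -247 ≡ 1 mod 4, the ring of integers is ℤ[(1+√-247)/2] with discriminant -247.
Since gcd(6229, -247) = 1 the prime 6229 does not ramify.
(-247/6229) = 5982^3114 mod 6229 = 6228, giving Legendre symbol -1.
Legendre symbol -1 ⇒ 6229 is inert.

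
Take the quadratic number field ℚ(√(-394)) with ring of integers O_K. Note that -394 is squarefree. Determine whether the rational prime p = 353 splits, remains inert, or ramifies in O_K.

353 splits in O_K

Since -394 ≢ 1 mod 4, the ring of integers is ℤ[√-394] with discriminant 4·(-394) = -1576.
disc(K) = -1576 is not divisible by 353; 353 is unramified.
Legendre symbol by Euler's criterion: (-394/353) ≡ (-394)^176 ≡ 1 (mod 353), i.e. (-394/353) = 1.
Legendre symbol 1 ⇒ 353 is split.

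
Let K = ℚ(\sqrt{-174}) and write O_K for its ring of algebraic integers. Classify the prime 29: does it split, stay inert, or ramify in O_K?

Since -174 ≢ 1 mod 4, the ring of integers is ℤ[√-174] with discriminant 4·(-174) = -696.
29 divides disc(K) = -696, so 29 ramifies.

29 is ramified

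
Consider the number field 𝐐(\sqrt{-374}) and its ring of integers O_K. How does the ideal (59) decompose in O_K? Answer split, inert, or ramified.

p is inert

d = -374 ≡ 2 (mod 4), so O_K = ℤ[√-374] and disc(K) = 4d = -1496.
Since gcd(59, -1496) = 1 the prime 59 does not ramify.
Legendre symbol by Euler's criterion: (-374/59) ≡ (-374)^29 ≡ 58 (mod 59), i.e. (-374/59) = -1.
(-374/59) = -1, so 59 is inert.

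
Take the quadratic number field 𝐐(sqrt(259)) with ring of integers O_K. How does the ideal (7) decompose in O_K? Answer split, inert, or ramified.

ramified

259 mod 4 = 3, hence disc K = 4·259 = 1036 and O_K = ℤ[√259].
disc(K) = 1036 = 7·148, so p = 7 is ramified.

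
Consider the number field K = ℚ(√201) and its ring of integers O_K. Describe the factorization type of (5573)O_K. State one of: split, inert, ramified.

5573 splits in O_K

Since 201 ≡ 1 mod 4, the ring of integers is ℤ[(1+√201)/2] with discriminant 201.
Since gcd(5573, 201) = 1 the prime 5573 does not ramify.
Euler's criterion: 201^2786 mod 5573 = 1. Thus (201|5573) = 1.
Legendre symbol 1 ⇒ 5573 is split.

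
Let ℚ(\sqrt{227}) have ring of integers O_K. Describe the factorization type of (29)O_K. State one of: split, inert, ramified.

Since 227 ≢ 1 mod 4, the ring of integers is ℤ[√227] with discriminant 4·227 = 908.
29 ∤ 908, so 29 is unramified.
Legendre symbol by Euler's criterion: (227/29) ≡ 227^14 ≡ 1 (mod 29), i.e. (227/29) = 1.
Legendre symbol 1 ⇒ 29 is split.

split — (29) = 𝔭₁𝔭₂ with 𝔭₁ ≠ 𝔭₂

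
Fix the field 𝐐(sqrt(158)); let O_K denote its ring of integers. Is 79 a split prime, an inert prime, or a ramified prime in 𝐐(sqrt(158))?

158 mod 4 = 2, hence disc K = 4·158 = 632 and O_K = ℤ[√158].
Ramification test: 79 | 632. The prime 79 ramifies in K.

79 is ramified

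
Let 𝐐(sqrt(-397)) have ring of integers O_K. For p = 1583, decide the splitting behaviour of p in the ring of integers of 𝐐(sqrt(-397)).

p splits

-397 mod 4 = 3, hence disc K = 4·(-397) = -1588 and O_K = ℤ[√-397].
Since gcd(1583, -1588) = 1 the prime 1583 does not ramify.
Compute (-397/1583) via Euler: 1186^((1583-1)/2) mod 1583 = 1, so (-397/1583) = 1.
Legendre symbol 1 ⇒ 1583 is split.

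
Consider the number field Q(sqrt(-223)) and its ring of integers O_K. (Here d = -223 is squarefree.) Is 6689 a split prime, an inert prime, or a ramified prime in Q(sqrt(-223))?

d = -223 ≡ 1 (mod 4), so O_K = ℤ[(1+√-223)/2] and disc(K) = d = -223.
6689 ∤ -223, so 6689 is unramified.
Compute (-223/6689) via Euler: 6466^((6689-1)/2) mod 6689 = 6688, so (-223/6689) = -1.
(-223/6689) = -1, so 6689 is inert.

p is inert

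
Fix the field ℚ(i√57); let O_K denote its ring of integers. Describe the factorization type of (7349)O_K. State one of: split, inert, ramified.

Since -57 ≢ 1 mod 4, the ring of integers is ℤ[√-57] with discriminant 4·(-57) = -228.
7349 ∤ -228, so 7349 is unramified.
(-57/7349) = 7292^3674 mod 7349 = 1, giving Legendre symbol 1.
(-57/7349) = 1, so 7349 splits.

splits completely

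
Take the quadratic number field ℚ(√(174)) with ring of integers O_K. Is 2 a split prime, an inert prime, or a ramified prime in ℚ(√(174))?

ramified

174 mod 4 = 2, hence disc K = 4·174 = 696 and O_K = ℤ[√174].
2 divides disc(K) = 696, so 2 ramifies.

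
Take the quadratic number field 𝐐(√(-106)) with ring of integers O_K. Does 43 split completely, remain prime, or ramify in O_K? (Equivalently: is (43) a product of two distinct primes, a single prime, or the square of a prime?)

-106 mod 4 = 2, hence disc K = 4·(-106) = -424 and O_K = ℤ[√-106].
Since gcd(43, -424) = 1 the prime 43 does not ramify.
(-106/43) = 23^21 mod 43 = 1, giving Legendre symbol 1.
Legendre symbol 1 ⇒ 43 is split.

split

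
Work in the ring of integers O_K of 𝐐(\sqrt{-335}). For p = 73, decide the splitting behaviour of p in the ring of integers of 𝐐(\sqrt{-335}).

remains prime (inert)

-335 mod 4 = 1, hence disc K = -335 and O_K = ℤ[(1+√-335)/2].
disc(K) = -335 is not divisible by 73; 73 is unramified.
Legendre symbol by Euler's criterion: (-335/73) ≡ (-335)^36 ≡ 72 (mod 73), i.e. (-335/73) = -1.
d is a non-residue mod p, hence 73 remains inert in O_K.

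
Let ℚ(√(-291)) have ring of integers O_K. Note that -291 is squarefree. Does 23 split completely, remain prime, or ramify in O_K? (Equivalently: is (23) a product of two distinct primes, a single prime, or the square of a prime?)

d = -291 ≡ 1 (mod 4), so O_K = ℤ[(1+√-291)/2] and disc(K) = d = -291.
Since gcd(23, -291) = 1 the prime 23 does not ramify.
Compute (-291/23) via Euler: 8^((23-1)/2) mod 23 = 1, so (-291/23) = 1.
(-291/23) = 1, so 23 splits.

split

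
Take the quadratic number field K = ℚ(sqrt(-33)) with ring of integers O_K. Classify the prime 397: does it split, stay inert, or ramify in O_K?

split — (397) = 𝔭₁𝔭₂ with 𝔭₁ ≠ 𝔭₂

Since -33 ≢ 1 mod 4, the ring of integers is ℤ[√-33] with discriminant 4·(-33) = -132.
Since gcd(397, -132) = 1 the prime 397 does not ramify.
Euler's criterion: (-33)^198 mod 397 = 1. Thus (-33|397) = 1.
Legendre symbol 1 ⇒ 397 is split.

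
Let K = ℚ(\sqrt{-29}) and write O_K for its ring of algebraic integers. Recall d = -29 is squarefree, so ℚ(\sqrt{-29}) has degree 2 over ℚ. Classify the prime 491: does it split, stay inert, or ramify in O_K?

splits completely

-29 mod 4 = 3, hence disc K = 4·(-29) = -116 and O_K = ℤ[√-29].
491 ∤ -116, so 491 is unramified.
(-29/491) = 462^245 mod 491 = 1, giving Legendre symbol 1.
d is a quadratic residue mod p, hence 491 splits in O_K.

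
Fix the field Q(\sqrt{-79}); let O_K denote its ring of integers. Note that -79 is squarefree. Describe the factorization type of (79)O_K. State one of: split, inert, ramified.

ramifies in O_K

d = -79 ≡ 1 (mod 4), so O_K = ℤ[(1+√-79)/2] and disc(K) = d = -79.
Ramification test: 79 | -79. The prime 79 ramifies in K.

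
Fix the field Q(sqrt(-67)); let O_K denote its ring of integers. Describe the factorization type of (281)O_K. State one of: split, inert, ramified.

d = -67 ≡ 1 (mod 4), so O_K = ℤ[(1+√-67)/2] and disc(K) = d = -67.
281 ∤ -67, so 281 is unramified.
Compute (-67/281) via Euler: 214^((281-1)/2) mod 281 = 280, so (-67/281) = -1.
d is a non-residue mod p, hence 281 remains inert in O_K.

inert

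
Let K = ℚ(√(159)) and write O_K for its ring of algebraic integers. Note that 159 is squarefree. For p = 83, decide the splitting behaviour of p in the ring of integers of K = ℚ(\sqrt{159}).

83 remains inert

d = 159 ≡ 3 (mod 4), so O_K = ℤ[√159] and disc(K) = 4d = 636.
83 ∤ 636, so 83 is unramified.
Compute (159/83) via Euler: 76^((83-1)/2) mod 83 = 82, so (159/83) = -1.
d is a non-residue mod p, hence 83 remains inert in O_K.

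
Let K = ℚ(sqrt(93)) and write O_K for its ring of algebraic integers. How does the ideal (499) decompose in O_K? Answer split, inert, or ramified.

499 remains inert

93 mod 4 = 1, hence disc K = 93 and O_K = ℤ[(1+√93)/2].
disc(K) = 93 is not divisible by 499; 499 is unramified.
(93/499) = 93^249 mod 499 = 498, giving Legendre symbol -1.
Legendre symbol -1 ⇒ 499 is inert.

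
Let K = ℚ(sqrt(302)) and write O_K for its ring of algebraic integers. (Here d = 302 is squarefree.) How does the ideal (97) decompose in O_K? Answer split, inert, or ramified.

split

d = 302 ≡ 2 (mod 4), so O_K = ℤ[√302] and disc(K) = 4d = 1208.
disc(K) = 1208 is not divisible by 97; 97 is unramified.
Compute (302/97) via Euler: 11^((97-1)/2) mod 97 = 1, so (302/97) = 1.
d is a quadratic residue mod p, hence 97 splits in O_K.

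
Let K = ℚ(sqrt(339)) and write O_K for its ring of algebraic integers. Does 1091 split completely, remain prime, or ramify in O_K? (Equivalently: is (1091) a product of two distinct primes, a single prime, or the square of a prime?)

inert

339 mod 4 = 3, hence disc K = 4·339 = 1356 and O_K = ℤ[√339].
1091 ∤ 1356, so 1091 is unramified.
Legendre symbol by Euler's criterion: (339/1091) ≡ 339^545 ≡ 1090 (mod 1091), i.e. (339/1091) = -1.
(339/1091) = -1, so 1091 is inert.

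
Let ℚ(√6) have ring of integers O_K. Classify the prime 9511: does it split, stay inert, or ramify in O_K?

Since 6 ≢ 1 mod 4, the ring of integers is ℤ[√6] with discriminant 4·6 = 24.
9511 ∤ 24, so 9511 is unramified.
(6/9511) = 6^4755 mod 9511 = 9510, giving Legendre symbol -1.
d is a non-residue mod p, hence 9511 remains inert in O_K.

9511 remains inert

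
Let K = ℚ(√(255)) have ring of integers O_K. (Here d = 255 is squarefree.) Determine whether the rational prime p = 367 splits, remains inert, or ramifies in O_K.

d = 255 ≡ 3 (mod 4), so O_K = ℤ[√255] and disc(K) = 4d = 1020.
Since gcd(367, 1020) = 1 the prime 367 does not ramify.
Compute (255/367) via Euler: 255^((367-1)/2) mod 367 = 366, so (255/367) = -1.
(255/367) = -1, so 367 is inert.

remains prime (inert)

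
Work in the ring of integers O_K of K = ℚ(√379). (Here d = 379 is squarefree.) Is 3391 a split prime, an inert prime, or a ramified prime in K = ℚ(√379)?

379 mod 4 = 3, hence disc K = 4·379 = 1516 and O_K = ℤ[√379].
Since gcd(3391, 1516) = 1 the prime 3391 does not ramify.
Compute (379/3391) via Euler: 379^((3391-1)/2) mod 3391 = 1, so (379/3391) = 1.
Legendre symbol 1 ⇒ 3391 is split.

p splits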